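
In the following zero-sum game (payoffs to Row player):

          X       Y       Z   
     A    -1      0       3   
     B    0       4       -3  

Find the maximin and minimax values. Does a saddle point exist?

Maximin = -1, Minimax = 0, Saddle: False

Work:
Row minimums: [-1, -3] → maximin = -1
Column maximums: [0, 4, 3] → minimax = 0
No saddle point (maximin ≠ minimax). Mixed strategy needed.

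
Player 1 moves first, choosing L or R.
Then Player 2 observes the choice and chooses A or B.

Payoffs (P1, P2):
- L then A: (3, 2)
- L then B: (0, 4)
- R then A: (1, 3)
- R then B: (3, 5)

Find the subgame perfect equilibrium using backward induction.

P1 plays R, P2 plays B after L and B after R; Payoff (3, 5)

Work:
Backward induction:
After L: P2 chooses B → P1 gets 0
After R: P2 chooses B → P1 gets 3
P1 chooses R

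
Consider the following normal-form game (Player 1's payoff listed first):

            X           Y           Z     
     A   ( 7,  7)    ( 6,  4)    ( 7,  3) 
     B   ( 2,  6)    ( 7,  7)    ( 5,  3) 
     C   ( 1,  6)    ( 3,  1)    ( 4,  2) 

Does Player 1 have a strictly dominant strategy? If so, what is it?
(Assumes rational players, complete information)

No strictly dominant strategy exists for Player 1

Work:
A strategy strictly dominates another if it gives a strictly higher payoff against every opponent action. Compare each pair of P1's strategies column-by-column:
  A vs B: [7 vs 2, 6 vs 7, 7 vs 5] → A does not strictly dominate B (column Y: 6 ≤ 7)
  A vs C: [7 vs 1, 6 vs 3, 7 vs 4] → A strictly dominates C
  B vs A: [2 vs 7, 7 vs 6, 5 vs 7] → B does not strictly dominate A (column X: 2 ≤ 7)
  B vs C: [2 vs 1, 7 vs 3, 5 vs 4] → B strictly dominates C
  C vs A: [1 vs 7, 3 vs 6, 4 vs 7] → C does not strictly dominate A (column X: 1 ≤ 7)
  C vs B: [1 vs 2, 3 vs 7, 4 vs 5] → C does not strictly dominate B (column X: 1 ≤ 2)
No single strategy strictly dominates all others → no strictly dominant strategy.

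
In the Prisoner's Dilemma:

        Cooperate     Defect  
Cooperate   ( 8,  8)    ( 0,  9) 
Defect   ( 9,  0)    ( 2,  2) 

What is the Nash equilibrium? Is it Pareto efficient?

(Defect, Defect) is NE; not Pareto efficient

Work:
Defect dominates Cooperate for both players:
If P2 cooperates: Defect (9) > Cooperate (8)
If P2 defects: Defect (2) > Cooperate (0)
NE: (Defect, Defect) with payoff (2, 2)
But (Cooperate, Cooperate) = (8, 8) Pareto dominates (2, 2)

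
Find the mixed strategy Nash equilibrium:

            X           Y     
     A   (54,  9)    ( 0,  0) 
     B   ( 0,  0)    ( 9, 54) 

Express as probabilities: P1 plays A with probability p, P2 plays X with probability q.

p = 0.8571, q = 0.1429

Work:
Find probabilities that make opponent indifferent:
P2 chooses q to make P1 indifferent between A and B
P1 chooses p to make P2 indifferent between X and Y
Mixed NE: P1 plays (A: 0.8571, B: 0.1429), P2 plays (X: 0.1429, Y: 0.8571)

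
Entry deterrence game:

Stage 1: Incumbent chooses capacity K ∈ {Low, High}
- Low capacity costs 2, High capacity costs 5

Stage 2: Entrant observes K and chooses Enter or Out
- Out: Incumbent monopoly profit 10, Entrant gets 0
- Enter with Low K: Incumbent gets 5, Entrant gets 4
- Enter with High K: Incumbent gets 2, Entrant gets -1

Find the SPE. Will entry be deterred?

SPE: (High, Enter|Low, Out|High); Entry deterred. Incumbent net profit = 5

Work:
After Low K: Entrant enters (4 > 0)
After High K: Entrant stays out (-1 < 0)
Incumbent: Low → 5−2=3, High → 10−5=5
Incumbent chooses High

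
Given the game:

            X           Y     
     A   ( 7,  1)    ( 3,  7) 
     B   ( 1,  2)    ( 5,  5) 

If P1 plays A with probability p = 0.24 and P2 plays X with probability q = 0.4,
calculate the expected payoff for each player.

E[P1] = 3.688, E[P2] = 3.992

Work:
E[P1] = p·q·π₁(A,X) + p·(1-q)·π₁(A,Y) + (1-p)·q·π₁(B,X) + (1-p)·(1-q)·π₁(B,Y)
= 0.24·0.4·7 + 0.24·0.6·3 + 0.76·0.4·1 + 0.76·0.6·5
= 3.688

E[P2] = 3.992 (similar calculation)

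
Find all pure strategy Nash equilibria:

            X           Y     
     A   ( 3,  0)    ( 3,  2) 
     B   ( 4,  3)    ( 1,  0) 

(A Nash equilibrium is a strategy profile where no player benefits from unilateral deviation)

Nash equilibrium: (A, Y), (B, X)

Work:
Best responses:
  P1 vs X: payoffs [3, 4] → best response B (payoff 4)
  P1 vs Y: payoffs [3, 1] → best response A (payoff 3)
  P2 vs A: payoffs [0, 2] → best response Y (payoff 2)
  P2 vs B: payoffs [3, 0] → best response X (payoff 3)
Mutual best responses: (A,Y), (B,X) → Nash equilibria.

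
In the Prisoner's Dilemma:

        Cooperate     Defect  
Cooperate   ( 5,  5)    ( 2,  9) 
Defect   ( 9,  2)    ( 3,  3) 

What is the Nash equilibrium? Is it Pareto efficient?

(Defect, Defect) is NE; not Pareto efficient

Work:
Defect dominates Cooperate for both players:
If P2 cooperates: Defect (9) > Cooperate (5)
If P2 defects: Defect (3) > Cooperate (2)
NE: (Defect, Defect) with payoff (3, 3)
But (Cooperate, Cooperate) = (5, 5) Pareto dominates (3, 3)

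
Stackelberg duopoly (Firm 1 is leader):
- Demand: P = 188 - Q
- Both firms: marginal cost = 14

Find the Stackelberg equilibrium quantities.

q₁* (leader) = 87.0, q₂* (follower) = 43.5

Work:
Follower's reaction: q₂ = (a - c - q₁)/2
Leader substitutes: π₁ = q₁·(a - q₁ - (a-c-q₁)/2 - c)
FOC: q₁* = (188 - 14)/2 = 87.00
Then: q₂* = (188 - 14 - 87.0)/2 = 43.50
Leader has first-mover advantage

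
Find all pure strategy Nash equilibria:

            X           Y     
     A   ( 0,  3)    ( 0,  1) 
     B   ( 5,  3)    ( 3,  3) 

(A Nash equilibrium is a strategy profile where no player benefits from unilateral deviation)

Nash equilibrium: (B, X), (B, Y)

Work:
Best responses:
  P1 vs X: payoffs [0, 5] → best response B (payoff 5)
  P1 vs Y: payoffs [0, 3] → best response B (payoff 3)
  P2 vs A: payoffs [3, 1] → best response X (payoff 3)
  P2 vs B: payoffs [3, 3] → best response X/Y (payoff 3)
Mutual best responses: (B,X), (B,Y) → Nash equilibria.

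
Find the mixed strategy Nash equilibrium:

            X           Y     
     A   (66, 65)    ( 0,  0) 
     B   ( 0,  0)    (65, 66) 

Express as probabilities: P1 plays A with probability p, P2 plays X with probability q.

p = 0.5038, q = 0.4962

Work:
Find probabilities that make opponent indifferent:
P2 chooses q to make P1 indifferent between A and B
P1 chooses p to make P2 indifferent between X and Y
Mixed NE: P1 plays (A: 0.5038, B: 0.4962), P2 plays (X: 0.4962, Y: 0.5038)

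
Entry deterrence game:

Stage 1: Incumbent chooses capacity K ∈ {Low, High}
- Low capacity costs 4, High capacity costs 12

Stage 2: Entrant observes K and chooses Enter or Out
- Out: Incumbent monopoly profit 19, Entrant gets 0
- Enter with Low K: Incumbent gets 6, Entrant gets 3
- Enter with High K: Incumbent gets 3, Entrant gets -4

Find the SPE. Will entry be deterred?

SPE: (High, Enter|Low, Out|High); Entry deterred. Incumbent net profit = 7

Work:
After Low K: Entrant enters (3 > 0)
After High K: Entrant stays out (-4 < 0)
Incumbent: Low → 6−4=2, High → 19−12=7
Incumbent chooses High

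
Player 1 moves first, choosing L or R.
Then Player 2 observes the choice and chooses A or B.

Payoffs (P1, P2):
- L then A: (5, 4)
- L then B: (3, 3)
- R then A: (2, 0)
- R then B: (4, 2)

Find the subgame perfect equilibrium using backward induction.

P1 plays L, P2 plays A after L and B after R; Payoff (5, 4)

Work:
Backward induction:
After L: P2 chooses A → P1 gets 5
After R: P2 chooses B → P1 gets 4
P1 chooses L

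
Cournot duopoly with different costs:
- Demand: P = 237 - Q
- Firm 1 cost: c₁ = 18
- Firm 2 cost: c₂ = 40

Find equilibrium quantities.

q₁* = 80.33, q₂* = 58.33

Work:
Reaction: q₁ = (237 - 18 - q₂)/2
Reaction: q₂ = (237 - 40 - q₁)/2
Solve simultaneously:
q₁* = (237 - 2×18 + 40)/3 = 80.33
q₂* = (237 - 2×40 + 18)/3 = 58.33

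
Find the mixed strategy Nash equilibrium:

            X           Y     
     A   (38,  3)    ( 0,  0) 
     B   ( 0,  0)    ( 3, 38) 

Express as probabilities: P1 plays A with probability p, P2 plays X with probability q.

p = 0.9268, q = 0.0732

Work:
Find probabilities that make opponent indifferent:
P2 chooses q to make P1 indifferent between A and B
P1 chooses p to make P2 indifferent between X and Y
Mixed NE: P1 plays (A: 0.9268, B: 0.0732), P2 plays (X: 0.0732, Y: 0.9268)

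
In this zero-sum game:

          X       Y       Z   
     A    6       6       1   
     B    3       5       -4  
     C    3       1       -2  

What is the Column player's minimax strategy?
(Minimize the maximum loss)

Column should play Z, value = 1

Work:
Column player minimizes Row's maximum payoff:
Column X: max payoff to Row = 6
Column Y: max payoff to Row = 6
Column Z: max payoff to Row = 1
Minimum is 1, achieved by column Z.
Minimax strategy: Z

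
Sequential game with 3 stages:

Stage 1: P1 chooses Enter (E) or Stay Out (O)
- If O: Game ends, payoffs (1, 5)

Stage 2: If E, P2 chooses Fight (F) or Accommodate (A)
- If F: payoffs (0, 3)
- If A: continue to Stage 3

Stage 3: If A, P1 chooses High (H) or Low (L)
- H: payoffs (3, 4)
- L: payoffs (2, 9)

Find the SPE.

SPE: (E, A, H); Outcome (3, 4)

Work:
Stage 3: P1 chooses H (3 vs 2)
Stage 2: P2: F->3, A->4 (anticipating H). Choose A
Stage 1: P1: O->1, E->3 (anticipating A, H). Choose E
SPE path: E -> A -> H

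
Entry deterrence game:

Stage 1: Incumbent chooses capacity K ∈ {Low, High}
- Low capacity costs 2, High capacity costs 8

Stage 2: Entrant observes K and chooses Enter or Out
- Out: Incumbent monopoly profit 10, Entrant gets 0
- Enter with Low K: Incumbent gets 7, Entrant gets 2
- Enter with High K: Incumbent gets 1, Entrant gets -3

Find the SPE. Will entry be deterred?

SPE: (Low, Enter|Low, Out|High); Entry not deterred. Incumbent net profit = 5, Entrant gets 2

Work:
After Low K: Entrant enters (2 > 0)
After High K: Entrant stays out (-3 < 0)
Incumbent: Low → 7−2=5, High → 10−8=2
Incumbent chooses Low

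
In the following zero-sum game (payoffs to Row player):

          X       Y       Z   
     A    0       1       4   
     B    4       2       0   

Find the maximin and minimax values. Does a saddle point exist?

Maximin = 0, Minimax = 2, Saddle: False

Work:
Row minimums: [0, 0] → maximin = 0
Column maximums: [4, 2, 4] → minimax = 2
No saddle point (maximin ≠ minimax). Mixed strategy needed.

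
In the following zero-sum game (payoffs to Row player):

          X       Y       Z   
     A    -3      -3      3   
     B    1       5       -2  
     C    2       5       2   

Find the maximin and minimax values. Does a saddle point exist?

Maximin = 2, Minimax = 2, Saddle: True

Work:
Row minimums: [-3, -2, 2] → maximin = 2
Column maximums: [2, 5, 3] → minimax = 2
Saddle point exists! Game value = 2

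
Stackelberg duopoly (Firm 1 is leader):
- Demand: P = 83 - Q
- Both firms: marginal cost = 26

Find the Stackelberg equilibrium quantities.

q₁* (leader) = 28.5, q₂* (follower) = 14.25

Work:
Follower's reaction: q₂ = (a - c - q₁)/2
Leader substitutes: π₁ = q₁·(a - q₁ - (a-c-q₁)/2 - c)
FOC: q₁* = (83 - 26)/2 = 28.50
Then: q₂* = (83 - 26 - 28.5)/2 = 14.25
Leader has first-mover advantage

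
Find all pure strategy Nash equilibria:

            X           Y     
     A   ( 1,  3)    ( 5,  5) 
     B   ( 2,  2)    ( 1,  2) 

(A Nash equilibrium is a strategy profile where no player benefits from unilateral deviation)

Nash equilibrium: (A, Y), (B, X)

Work:
Best responses:
  P1 vs X: payoffs [1, 2] → best response B (payoff 2)
  P1 vs Y: payoffs [5, 1] → best response A (payoff 5)
  P2 vs A: payoffs [3, 5] → best response Y (payoff 5)
  P2 vs B: payoffs [2, 2] → best response X/Y (payoff 2)
Mutual best responses: (A,Y), (B,X) → Nash equilibria.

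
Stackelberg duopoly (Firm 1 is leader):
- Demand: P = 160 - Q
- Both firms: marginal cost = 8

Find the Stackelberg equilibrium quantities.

q₁* (leader) = 76.0, q₂* (follower) = 38.0

Work:
Follower's reaction: q₂ = (a - c - q₁)/2
Leader substitutes: π₁ = q₁·(a - q₁ - (a-c-q₁)/2 - c)
FOC: q₁* = (160 - 8)/2 = 76.00
Then: q₂* = (160 - 8 - 76.0)/2 = 38.00
Leader has first-mover advantage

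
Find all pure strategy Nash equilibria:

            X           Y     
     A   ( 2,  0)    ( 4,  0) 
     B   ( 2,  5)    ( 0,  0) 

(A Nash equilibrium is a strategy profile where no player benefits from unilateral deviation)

Nash equilibrium: (A, X), (A, Y), (B, X)

Work:
Best responses:
  P1 vs X: payoffs [2, 2] → best response A/B (payoff 2)
  P1 vs Y: payoffs [4, 0] → best response A (payoff 4)
  P2 vs A: payoffs [0, 0] → best response X/Y (payoff 0)
  P2 vs B: payoffs [5, 0] → best response X (payoff 5)
Mutual best responses: (A,X), (A,Y), (B,X) → Nash equilibria.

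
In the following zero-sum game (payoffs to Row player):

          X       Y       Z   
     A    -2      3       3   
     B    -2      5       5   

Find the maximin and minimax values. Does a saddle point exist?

Maximin = -2, Minimax = -2, Saddle: True

Work:
Row minimums: [-2, -2] → maximin = -2
Column maximums: [-2, 5, 5] → minimax = -2
Saddle point exists! Game value = -2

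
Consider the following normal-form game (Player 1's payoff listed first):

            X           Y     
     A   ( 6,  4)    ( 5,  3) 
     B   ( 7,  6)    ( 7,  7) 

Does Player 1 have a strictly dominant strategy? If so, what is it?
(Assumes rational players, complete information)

Yes, Player 1's strictly dominant strategy is B

Work:
A strategy strictly dominates another if it gives a strictly higher payoff against every opponent action. Compare each pair of P1's strategies column-by-column:
  A vs B: [6 vs 7, 5 vs 7] → A does not strictly dominate B (column X: 6 ≤ 7)
  B vs A: [7 vs 6, 7 vs 5] → B strictly dominates A
B strictly dominates every other strategy → strictly dominant.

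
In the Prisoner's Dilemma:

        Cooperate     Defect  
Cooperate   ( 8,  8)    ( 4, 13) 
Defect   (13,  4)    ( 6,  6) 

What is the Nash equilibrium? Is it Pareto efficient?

(Defect, Defect) is NE; not Pareto efficient

Work:
Defect dominates Cooperate for both players:
If P2 cooperates: Defect (13) > Cooperate (8)
If P2 defects: Defect (6) > Cooperate (4)
NE: (Defect, Defect) with payoff (6, 6)
But (Cooperate, Cooperate) = (8, 8) Pareto dominates (6, 6)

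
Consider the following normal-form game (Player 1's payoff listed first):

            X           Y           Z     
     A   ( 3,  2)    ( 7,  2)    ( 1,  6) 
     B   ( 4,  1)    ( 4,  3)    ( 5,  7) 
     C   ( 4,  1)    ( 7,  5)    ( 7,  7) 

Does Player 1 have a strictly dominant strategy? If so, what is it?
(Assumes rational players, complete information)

No strictly dominant strategy exists for Player 1

Work:
A strategy strictly dominates another if it gives a strictly higher payoff against every opponent action. Compare each pair of P1's strategies column-by-column:
  A vs B: [3 vs 4, 7 vs 4, 1 vs 5] → A does not strictly dominate B (column X: 3 ≤ 4)
  A vs C: [3 vs 4, 7 vs 7, 1 vs 7] → A does not strictly dominate C (column X: 3 ≤ 4)
  B vs A: [4 vs 3, 4 vs 7, 5 vs 1] → B does not strictly dominate A (column Y: 4 ≤ 7)
  B vs C: [4 vs 4, 4 vs 7, 5 vs 7] → B does not strictly dominate C (column X: 4 ≤ 4)
  C vs A: [4 vs 3, 7 vs 7, 7 vs 1] → C does not strictly dominate A (column Y: 7 ≤ 7)
  C vs B: [4 vs 4, 7 vs 4, 7 vs 5] → C does not strictly dominate B (column X: 4 ≤ 4)
No single strategy strictly dominates all others → no strictly dominant strategy.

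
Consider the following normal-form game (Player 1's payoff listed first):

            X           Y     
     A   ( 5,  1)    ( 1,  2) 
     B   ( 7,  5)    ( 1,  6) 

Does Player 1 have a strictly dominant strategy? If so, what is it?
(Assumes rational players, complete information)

No strictly dominant strategy exists for Player 1

Work:
A strategy strictly dominates another if it gives a strictly higher payoff against every opponent action. Compare each pair of P1's strategies column-by-column:
  A vs B: [5 vs 7, 1 vs 1] → A does not strictly dominate B (column X: 5 ≤ 7)
  B vs A: [7 vs 5, 1 vs 1] → B does not strictly dominate A (column Y: 1 ≤ 1)
No single strategy strictly dominates all others → no strictly dominant strategy.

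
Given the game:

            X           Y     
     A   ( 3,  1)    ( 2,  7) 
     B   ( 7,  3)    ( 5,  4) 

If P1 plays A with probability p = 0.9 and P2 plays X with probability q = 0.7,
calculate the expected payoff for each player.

E[P1] = 3.07, E[P2] = 2.85

Work:
E[P1] = p·q·π₁(A,X) + p·(1-q)·π₁(A,Y) + (1-p)·q·π₁(B,X) + (1-p)·(1-q)·π₁(B,Y)
= 0.9·0.7·3 + 0.9·0.3·2 + 0.1·0.7·7 + 0.1·0.3·5
= 3.07

E[P2] = 2.85 (similar calculation)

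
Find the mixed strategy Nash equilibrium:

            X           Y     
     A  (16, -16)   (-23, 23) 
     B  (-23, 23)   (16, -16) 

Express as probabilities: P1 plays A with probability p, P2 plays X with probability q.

p = 0.5, q = 0.5

Work:
Find probabilities that make opponent indifferent:
P2 chooses q to make P1 indifferent between A and B
P1 chooses p to make P2 indifferent between X and Y
Mixed NE: P1 plays (A: 0.5, B: 0.5), P2 plays (X: 0.5, Y: 0.5)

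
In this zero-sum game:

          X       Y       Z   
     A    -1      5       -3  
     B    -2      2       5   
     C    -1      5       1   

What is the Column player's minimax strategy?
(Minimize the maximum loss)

Column should play X, value = -1

Work:
Column player minimizes Row's maximum payoff:
Column X: max payoff to Row = -1
Column Y: max payoff to Row = 5
Column Z: max payoff to Row = 5
Minimum is -1, achieved by column X.
Minimax strategy: X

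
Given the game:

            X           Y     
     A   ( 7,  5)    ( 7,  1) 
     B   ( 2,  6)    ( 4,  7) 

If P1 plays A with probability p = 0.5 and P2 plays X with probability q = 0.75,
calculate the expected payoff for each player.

E[P1] = 4.75, E[P2] = 5.125

Work:
E[P1] = p·q·π₁(A,X) + p·(1-q)·π₁(A,Y) + (1-p)·q·π₁(B,X) + (1-p)·(1-q)·π₁(B,Y)
= 0.5·0.75·7 + 0.5·0.25·7 + 0.5·0.75·2 + 0.5·0.25·4
= 4.75

E[P2] = 5.125 (similar calculation)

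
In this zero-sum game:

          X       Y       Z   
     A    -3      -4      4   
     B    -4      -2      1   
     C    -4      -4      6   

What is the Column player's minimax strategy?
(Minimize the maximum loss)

Column should play X, value = -3

Work:
Column player minimizes Row's maximum payoff:
Column X: max payoff to Row = -3
Column Y: max payoff to Row = -2
Column Z: max payoff to Row = 6
Minimum is -3, achieved by column X.
Minimax strategy: X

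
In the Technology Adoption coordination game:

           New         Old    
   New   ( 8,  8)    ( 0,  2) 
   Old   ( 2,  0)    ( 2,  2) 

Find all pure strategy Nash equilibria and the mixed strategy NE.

Pure NE: (New, New) and (Old, Old); Mixed NE: p = 0.25, q = 0.25

Work:
Check pure NE:
(New, New): (8, 8) - no unilateral deviation beneficial
(Old, Old): (2, 2) - no unilateral deviation beneficial
Mixed NE: P1 plays New with p = 0.25, P2 plays New with q = 0.25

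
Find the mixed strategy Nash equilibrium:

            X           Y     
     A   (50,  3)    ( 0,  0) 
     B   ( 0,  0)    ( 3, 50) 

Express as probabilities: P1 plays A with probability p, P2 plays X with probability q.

p = 0.9434, q = 0.0566

Work:
Find probabilities that make opponent indifferent:
P2 chooses q to make P1 indifferent between A and B
P1 chooses p to make P2 indifferent between X and Y
Mixed NE: P1 plays (A: 0.9434, B: 0.0566), P2 plays (X: 0.0566, Y: 0.9434)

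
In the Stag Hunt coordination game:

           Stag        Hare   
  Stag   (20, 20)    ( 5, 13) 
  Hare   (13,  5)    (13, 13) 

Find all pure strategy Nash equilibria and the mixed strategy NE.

Pure NE: (Stag, Stag) and (Hare, Hare); Mixed NE: p = 0.5333, q = 0.5333

Work:
Check pure NE:
(Stag, Stag): (20, 20) - no unilateral deviation beneficial
(Hare, Hare): (13, 13) - no unilateral deviation beneficial
Mixed NE: P1 plays Stag with p = 0.5333, P2 plays Stag with q = 0.5333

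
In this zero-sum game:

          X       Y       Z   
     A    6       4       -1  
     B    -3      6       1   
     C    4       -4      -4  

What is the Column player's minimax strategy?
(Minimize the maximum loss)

Column should play Z, value = 1

Work:
Column player minimizes Row's maximum payoff:
Column X: max payoff to Row = 6
Column Y: max payoff to Row = 6
Column Z: max payoff to Row = 1
Minimum is 1, achieved by column Z.
Minimax strategy: Z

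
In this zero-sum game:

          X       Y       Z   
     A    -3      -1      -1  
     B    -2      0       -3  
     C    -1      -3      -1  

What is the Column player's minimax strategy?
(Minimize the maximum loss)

Column should play X or Z (all achieve the minimum), value = -1

Work:
Column player minimizes Row's maximum payoff:
Column X: max payoff to Row = -1
Column Y: max payoff to Row = 0
Column Z: max payoff to Row = -1
Minimum is -1, achieved by columns X, Z (tied).
Each of X or Z is a minimax strategy.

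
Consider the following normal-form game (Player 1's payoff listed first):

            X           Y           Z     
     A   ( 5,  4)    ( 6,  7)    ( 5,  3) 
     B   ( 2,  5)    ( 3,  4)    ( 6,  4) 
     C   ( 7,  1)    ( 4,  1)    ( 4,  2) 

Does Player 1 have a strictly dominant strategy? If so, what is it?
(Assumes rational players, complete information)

No strictly dominant strategy exists for Player 1

Work:
A strategy strictly dominates another if it gives a strictly higher payoff against every opponent action. Compare each pair of P1's strategies column-by-column:
  A vs B: [5 vs 2, 6 vs 3, 5 vs 6] → A does not strictly dominate B (column Z: 5 ≤ 6)
  A vs C: [5 vs 7, 6 vs 4, 5 vs 4] → A does not strictly dominate C (column X: 5 ≤ 7)
  B vs A: [2 vs 5, 3 vs 6, 6 vs 5] → B does not strictly dominate A (column X: 2 ≤ 5)
  B vs C: [2 vs 7, 3 vs 4, 6 vs 4] → B does not strictly dominate C (column X: 2 ≤ 7)
  C vs A: [7 vs 5, 4 vs 6, 4 vs 5] → C does not strictly dominate A (column Y: 4 ≤ 6)
  C vs B: [7 vs 2, 4 vs 3, 4 vs 6] → C does not strictly dominate B (column Z: 4 ≤ 6)
No single strategy strictly dominates all others → no strictly dominant strategy.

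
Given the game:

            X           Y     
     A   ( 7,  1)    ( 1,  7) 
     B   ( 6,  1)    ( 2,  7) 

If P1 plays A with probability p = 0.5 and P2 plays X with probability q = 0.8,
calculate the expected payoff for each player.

E[P1] = 5.5, E[P2] = 2.2

Work:
E[P1] = p·q·π₁(A,X) + p·(1-q)·π₁(A,Y) + (1-p)·q·π₁(B,X) + (1-p)·(1-q)·π₁(B,Y)
= 0.5·0.8·7 + 0.5·0.2·1 + 0.5·0.8·6 + 0.5·0.2·2
= 5.5

E[P2] = 2.2 (similar calculation)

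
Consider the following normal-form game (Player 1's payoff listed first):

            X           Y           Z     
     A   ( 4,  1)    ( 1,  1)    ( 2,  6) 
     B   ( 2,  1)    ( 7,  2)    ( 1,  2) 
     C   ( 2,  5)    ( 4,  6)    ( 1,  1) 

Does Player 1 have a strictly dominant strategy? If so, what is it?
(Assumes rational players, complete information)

No strictly dominant strategy exists for Player 1

Work:
A strategy strictly dominates another if it gives a strictly higher payoff against every opponent action. Compare each pair of P1's strategies column-by-column:
  A vs B: [4 vs 2, 1 vs 7, 2 vs 1] → A does not strictly dominate B (column Y: 1 ≤ 7)
  A vs C: [4 vs 2, 1 vs 4, 2 vs 1] → A does not strictly dominate C (column Y: 1 ≤ 4)
  B vs A: [2 vs 4, 7 vs 1, 1 vs 2] → B does not strictly dominate A (column X: 2 ≤ 4)
  B vs C: [2 vs 2, 7 vs 4, 1 vs 1] → B does not strictly dominate C (column X: 2 ≤ 2)
  C vs A: [2 vs 4, 4 vs 1, 1 vs 2] → C does not strictly dominate A (column X: 2 ≤ 4)
  C vs B: [2 vs 2, 4 vs 7, 1 vs 1] → C does not strictly dominate B (column X: 2 ≤ 2)
No single strategy strictly dominates all others → no strictly dominant strategy.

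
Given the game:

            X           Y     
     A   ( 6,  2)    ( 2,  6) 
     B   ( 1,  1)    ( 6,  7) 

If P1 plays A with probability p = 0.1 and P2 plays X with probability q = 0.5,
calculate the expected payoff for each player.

E[P1] = 3.55, E[P2] = 4.0

Work:
E[P1] = p·q·π₁(A,X) + p·(1-q)·π₁(A,Y) + (1-p)·q·π₁(B,X) + (1-p)·(1-q)·π₁(B,Y)
= 0.1·0.5·6 + 0.1·0.5·2 + 0.9·0.5·1 + 0.9·0.5·6
= 3.55

E[P2] = 4.0 (similar calculation)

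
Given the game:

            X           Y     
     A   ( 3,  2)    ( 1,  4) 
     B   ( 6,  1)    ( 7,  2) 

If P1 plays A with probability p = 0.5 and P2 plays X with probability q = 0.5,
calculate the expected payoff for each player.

E[P1] = 4.25, E[P2] = 2.25

Work:
E[P1] = p·q·π₁(A,X) + p·(1-q)·π₁(A,Y) + (1-p)·q·π₁(B,X) + (1-p)·(1-q)·π₁(B,Y)
= 0.5·0.5·3 + 0.5·0.5·1 + 0.5·0.5·6 + 0.5·0.5·7
= 4.25

E[P2] = 2.25 (similar calculation)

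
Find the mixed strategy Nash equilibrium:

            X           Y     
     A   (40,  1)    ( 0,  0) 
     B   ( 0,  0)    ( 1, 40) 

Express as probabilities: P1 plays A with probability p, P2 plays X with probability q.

p = 0.9756, q = 0.0244

Work:
Find probabilities that make opponent indifferent:
P2 chooses q to make P1 indifferent between A and B
P1 chooses p to make P2 indifferent between X and Y
Mixed NE: P1 plays (A: 0.9756, B: 0.0244), P2 plays (X: 0.0244, Y: 0.9756)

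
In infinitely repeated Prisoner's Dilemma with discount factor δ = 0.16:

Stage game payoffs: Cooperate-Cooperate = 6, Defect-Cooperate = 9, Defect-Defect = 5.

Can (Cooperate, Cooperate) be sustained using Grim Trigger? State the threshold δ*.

δ* = 0.75; since δ = 0.16 < 0.75, cooperation cannot be sustained

Work:
For Grim Trigger:
Cooperate forever: 6/(1-δ)
Defect then punished: 9 + 5·δ/(1-δ)
Need: 6/(1-δ) ≥ 9 + 5·δ/(1-δ)
Solving: δ ≥ (T-R)/(T-P) = (9-6)/(9-5) = 0.75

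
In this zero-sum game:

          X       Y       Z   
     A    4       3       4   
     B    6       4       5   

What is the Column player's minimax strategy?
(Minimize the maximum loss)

Column should play Y, value = 4

Work:
Column player minimizes Row's maximum payoff:
Column X: max payoff to Row = 6
Column Y: max payoff to Row = 4
Column Z: max payoff to Row = 5
Minimum is 4, achieved by column Y.
Minimax strategy: Y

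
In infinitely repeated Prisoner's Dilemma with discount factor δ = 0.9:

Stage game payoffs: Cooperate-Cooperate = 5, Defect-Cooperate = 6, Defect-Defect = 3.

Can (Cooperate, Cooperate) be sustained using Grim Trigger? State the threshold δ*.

δ* = 0.3333; since δ = 0.9 ≥ 0.3333, cooperation can be sustained

Work:
For Grim Trigger:
Cooperate forever: 5/(1-δ)
Defect then punished: 6 + 3·δ/(1-δ)
Need: 5/(1-δ) ≥ 6 + 3·δ/(1-δ)
Solving: δ ≥ (T-R)/(T-P) = (6-5)/(6-3) = 0.3333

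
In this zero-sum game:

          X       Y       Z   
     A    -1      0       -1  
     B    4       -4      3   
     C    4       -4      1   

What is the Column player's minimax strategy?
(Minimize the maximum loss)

Column should play Y, value = 0

Work:
Column player minimizes Row's maximum payoff:
Column X: max payoff to Row = 4
Column Y: max payoff to Row = 0
Column Z: max payoff to Row = 3
Minimum is 0, achieved by column Y.
Minimax strategy: Y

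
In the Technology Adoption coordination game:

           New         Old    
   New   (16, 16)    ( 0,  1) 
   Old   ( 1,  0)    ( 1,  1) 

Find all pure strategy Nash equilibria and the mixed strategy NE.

Pure NE: (New, New) and (Old, Old); Mixed NE: p = 0.0625, q = 0.0625

Work:
Check pure NE:
(New, New): (16, 16) - no unilateral deviation beneficial
(Old, Old): (1, 1) - no unilateral deviation beneficial
Mixed NE: P1 plays New with p = 0.0625, P2 plays New with q = 0.0625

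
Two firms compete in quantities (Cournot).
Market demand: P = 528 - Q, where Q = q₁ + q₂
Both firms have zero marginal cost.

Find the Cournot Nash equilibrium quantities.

q₁* = q₂* = 176.0; P* = 176.0

Work:
Profit: π_i = P·q_i = (a - q_i - q_j)·q_i
FOC: ∂π_i/∂q_i = a - 2q_i - q_j = 0
Reaction function: q_i = (528 - q_j)/2
Symmetry: q* = 528/3 = 176.0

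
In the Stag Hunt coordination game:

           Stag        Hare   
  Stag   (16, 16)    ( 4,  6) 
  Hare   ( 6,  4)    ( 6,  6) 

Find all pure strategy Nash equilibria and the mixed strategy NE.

Pure NE: (Stag, Stag) and (Hare, Hare); Mixed NE: p = 0.1667, q = 0.1667

Work:
Check pure NE:
(Stag, Stag): (16, 16) - no unilateral deviation beneficial
(Hare, Hare): (6, 6) - no unilateral deviation beneficial
Mixed NE: P1 plays Stag with p = 0.1667, P2 plays Stag with q = 0.1667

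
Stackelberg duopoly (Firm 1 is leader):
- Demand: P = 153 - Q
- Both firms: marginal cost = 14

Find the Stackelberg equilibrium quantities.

q₁* (leader) = 69.5, q₂* (follower) = 34.75

Work:
Follower's reaction: q₂ = (a - c - q₁)/2
Leader substitutes: π₁ = q₁·(a - q₁ - (a-c-q₁)/2 - c)
FOC: q₁* = (153 - 14)/2 = 69.50
Then: q₂* = (153 - 14 - 69.5)/2 = 34.75
Leader has first-mover advantage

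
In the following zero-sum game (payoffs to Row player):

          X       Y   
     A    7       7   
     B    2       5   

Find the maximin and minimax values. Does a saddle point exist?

Maximin = 7, Minimax = 7, Saddle: True

Work:
Row minimums: [7, 2] → maximin = 7
Column maximums: [7, 7] → minimax = 7
Saddle point exists! Game value = 7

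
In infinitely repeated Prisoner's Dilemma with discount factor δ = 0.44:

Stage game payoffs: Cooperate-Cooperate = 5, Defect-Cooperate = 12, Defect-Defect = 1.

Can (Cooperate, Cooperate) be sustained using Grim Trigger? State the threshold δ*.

δ* = 0.6364; since δ = 0.44 < 0.6364, cooperation cannot be sustained

Work:
For Grim Trigger:
Cooperate forever: 5/(1-δ)
Defect then punished: 12 + 1·δ/(1-δ)
Need: 5/(1-δ) ≥ 12 + 1·δ/(1-δ)
Solving: δ ≥ (T-R)/(T-P) = (12-5)/(12-1) = 0.6364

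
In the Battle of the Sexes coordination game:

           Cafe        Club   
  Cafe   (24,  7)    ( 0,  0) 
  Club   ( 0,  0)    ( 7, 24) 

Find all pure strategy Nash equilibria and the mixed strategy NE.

Pure NE: (Cafe, Cafe) and (Club, Club); Mixed NE: p = 0.7742, q = 0.2258

Work:
Check pure NE:
(Cafe, Cafe): (24, 7) - no unilateral deviation beneficial
(Club, Club): (7, 24) - no unilateral deviation beneficial
Mixed NE: P1 plays Cafe with p = 0.7742, P2 plays Cafe with q = 0.2258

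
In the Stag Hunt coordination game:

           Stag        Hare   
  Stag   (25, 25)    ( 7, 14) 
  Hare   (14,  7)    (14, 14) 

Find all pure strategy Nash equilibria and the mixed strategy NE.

Pure NE: (Stag, Stag) and (Hare, Hare); Mixed NE: p = 0.3889, q = 0.3889

Work:
Check pure NE:
(Stag, Stag): (25, 25) - no unilateral deviation beneficial
(Hare, Hare): (14, 14) - no unilateral deviation beneficial
Mixed NE: P1 plays Stag with p = 0.3889, P2 plays Stag with q = 0.3889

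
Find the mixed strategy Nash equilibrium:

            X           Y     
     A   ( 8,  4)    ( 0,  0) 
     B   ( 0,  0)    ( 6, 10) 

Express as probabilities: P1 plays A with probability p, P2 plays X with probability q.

p = 0.7143, q = 0.4286

Work:
Find probabilities that make opponent indifferent:
P2 chooses q to make P1 indifferent between A and B
P1 chooses p to make P2 indifferent between X and Y
Mixed NE: P1 plays (A: 0.7143, B: 0.2857), P2 plays (X: 0.4286, Y: 0.5714)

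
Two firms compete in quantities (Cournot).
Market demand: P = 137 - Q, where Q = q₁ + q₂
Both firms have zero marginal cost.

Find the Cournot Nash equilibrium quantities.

q₁* = q₂* = 45.67; P* = 45.67

Work:
Profit: π_i = P·q_i = (a - q_i - q_j)·q_i
FOC: ∂π_i/∂q_i = a - 2q_i - q_j = 0
Reaction function: q_i = (137 - q_j)/2
Symmetry: q* = 137/3 = 45.67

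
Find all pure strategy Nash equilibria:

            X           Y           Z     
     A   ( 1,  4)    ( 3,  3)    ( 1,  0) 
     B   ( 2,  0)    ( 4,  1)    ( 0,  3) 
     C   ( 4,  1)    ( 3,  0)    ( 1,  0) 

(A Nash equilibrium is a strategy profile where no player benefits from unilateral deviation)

Nash equilibrium: (C, X)

Work:
Best responses:
  P1 vs X: payoffs [1, 2, 4] → best response C (payoff 4)
  P1 vs Y: payoffs [3, 4, 3] → best response B (payoff 4)
  P1 vs Z: payoffs [1, 0, 1] → best response A/C (payoff 1)
  P2 vs A: payoffs [4, 3, 0] → best response X (payoff 4)
  P2 vs B: payoffs [0, 1, 3] → best response Z (payoff 3)
  P2 vs C: payoffs [1, 0, 0] → best response X (payoff 1)
Mutual best responses: (C,X) → Nash equilibria.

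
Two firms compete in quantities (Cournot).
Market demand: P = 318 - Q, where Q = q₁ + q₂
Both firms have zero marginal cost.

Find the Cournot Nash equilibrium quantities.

q₁* = q₂* = 106.0; P* = 106.0

Work:
Profit: π_i = P·q_i = (a - q_i - q_j)·q_i
FOC: ∂π_i/∂q_i = a - 2q_i - q_j = 0
Reaction function: q_i = (318 - q_j)/2
Symmetry: q* = 318/3 = 106.0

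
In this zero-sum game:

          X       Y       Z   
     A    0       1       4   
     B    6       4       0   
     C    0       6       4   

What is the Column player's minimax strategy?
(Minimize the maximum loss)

Column should play Z, value = 4

Work:
Column player minimizes Row's maximum payoff:
Column X: max payoff to Row = 6
Column Y: max payoff to Row = 6
Column Z: max payoff to Row = 4
Minimum is 4, achieved by column Z.
Minimax strategy: Z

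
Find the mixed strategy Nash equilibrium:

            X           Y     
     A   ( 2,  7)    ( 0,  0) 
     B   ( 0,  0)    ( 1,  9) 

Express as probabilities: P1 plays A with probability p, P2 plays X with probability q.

p = 0.5625, q = 0.3333

Work:
Find probabilities that make opponent indifferent:
P2 chooses q to make P1 indifferent between A and B
P1 chooses p to make P2 indifferent between X and Y
Mixed NE: P1 plays (A: 0.5625, B: 0.4375), P2 plays (X: 0.3333, Y: 0.6667)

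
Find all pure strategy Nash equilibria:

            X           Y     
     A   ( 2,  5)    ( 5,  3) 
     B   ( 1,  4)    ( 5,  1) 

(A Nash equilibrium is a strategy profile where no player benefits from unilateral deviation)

Nash equilibrium: (A, X)

Work:
Best responses:
  P1 vs X: payoffs [2, 1] → best response A (payoff 2)
  P1 vs Y: payoffs [5, 5] → best response A/B (payoff 5)
  P2 vs A: payoffs [5, 3] → best response X (payoff 5)
  P2 vs B: payoffs [4, 1] → best response X (payoff 4)
Mutual best responses: (A,X) → Nash equilibria.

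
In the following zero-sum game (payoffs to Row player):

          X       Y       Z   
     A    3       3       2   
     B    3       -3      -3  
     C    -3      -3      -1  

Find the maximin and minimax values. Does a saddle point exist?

Maximin = 2, Minimax = 2, Saddle: True

Work:
Row minimums: [2, -3, -3] → maximin = 2
Column maximums: [3, 3, 2] → minimax = 2
Saddle point exists! Game value = 2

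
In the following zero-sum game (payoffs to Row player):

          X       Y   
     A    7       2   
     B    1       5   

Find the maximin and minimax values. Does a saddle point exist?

Maximin = 2, Minimax = 5, Saddle: False

Work:
Row minimums: [2, 1] → maximin = 2
Column maximums: [7, 5] → minimax = 5
No saddle point (maximin ≠ minimax). Mixed strategy needed.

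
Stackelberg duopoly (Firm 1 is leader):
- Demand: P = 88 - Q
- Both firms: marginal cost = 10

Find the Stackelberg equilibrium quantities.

q₁* (leader) = 39.0, q₂* (follower) = 19.5

Work:
Follower's reaction: q₂ = (a - c - q₁)/2
Leader substitutes: π₁ = q₁·(a - q₁ - (a-c-q₁)/2 - c)
FOC: q₁* = (88 - 10)/2 = 39.00
Then: q₂* = (88 - 10 - 39.0)/2 = 19.50
Leader has first-mover advantage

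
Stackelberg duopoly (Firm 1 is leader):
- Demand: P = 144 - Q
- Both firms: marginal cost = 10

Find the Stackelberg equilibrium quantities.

q₁* (leader) = 67.0, q₂* (follower) = 33.5

Work:
Follower's reaction: q₂ = (a - c - q₁)/2
Leader substitutes: π₁ = q₁·(a - q₁ - (a-c-q₁)/2 - c)
FOC: q₁* = (144 - 10)/2 = 67.00
Then: q₂* = (144 - 10 - 67.0)/2 = 33.50
Leader has first-mover advantage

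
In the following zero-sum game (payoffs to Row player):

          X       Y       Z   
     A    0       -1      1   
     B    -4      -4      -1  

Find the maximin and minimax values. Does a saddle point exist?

Maximin = -1, Minimax = -1, Saddle: True

Work:
Row minimums: [-1, -4] → maximin = -1
Column maximums: [0, -1, 1] → minimax = -1
Saddle point exists! Game value = -1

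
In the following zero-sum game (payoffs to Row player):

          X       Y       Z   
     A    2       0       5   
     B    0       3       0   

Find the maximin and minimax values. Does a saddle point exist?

Maximin = 0, Minimax = 2, Saddle: False

Work:
Row minimums: [0, 0] → maximin = 0
Column maximums: [2, 3, 5] → minimax = 2
No saddle point (maximin ≠ minimax). Mixed strategy needed.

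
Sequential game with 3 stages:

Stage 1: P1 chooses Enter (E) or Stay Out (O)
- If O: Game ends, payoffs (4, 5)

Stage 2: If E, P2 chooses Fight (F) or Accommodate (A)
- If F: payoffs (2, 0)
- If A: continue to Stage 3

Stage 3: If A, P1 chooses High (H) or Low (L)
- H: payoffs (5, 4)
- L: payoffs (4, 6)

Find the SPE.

SPE: (E, A, H); Outcome (5, 4)

Work:
Stage 3: P1 chooses H (5 vs 4)
Stage 2: P2: F->0, A->4 (anticipating H). Choose A
Stage 1: P1: O->4, E->5 (anticipating A, H). Choose E
SPE path: E -> A -> H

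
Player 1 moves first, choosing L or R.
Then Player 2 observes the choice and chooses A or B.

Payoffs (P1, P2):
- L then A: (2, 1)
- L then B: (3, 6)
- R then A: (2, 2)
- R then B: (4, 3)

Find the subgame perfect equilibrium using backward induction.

P1 plays R, P2 plays B after L and B after R; Payoff (4, 3)

Work:
Backward induction:
After L: P2 chooses B → P1 gets 3
After R: P2 chooses B → P1 gets 4
P1 chooses R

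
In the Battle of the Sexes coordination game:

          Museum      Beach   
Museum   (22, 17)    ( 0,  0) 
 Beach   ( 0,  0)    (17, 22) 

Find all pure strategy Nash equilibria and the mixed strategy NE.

Pure NE: (Museum, Museum) and (Beach, Beach); Mixed NE: p = 0.5641, q = 0.4359

Work:
Check pure NE:
(Museum, Museum): (22, 17) - no unilateral deviation beneficial
(Beach, Beach): (17, 22) - no unilateral deviation beneficial
Mixed NE: P1 plays Museum with p = 0.5641, P2 plays Museum with q = 0.4359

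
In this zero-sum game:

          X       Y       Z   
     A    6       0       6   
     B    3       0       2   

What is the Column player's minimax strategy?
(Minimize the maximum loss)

Column should play Y, value = 0

Work:
Column player minimizes Row's maximum payoff:
Column X: max payoff to Row = 6
Column Y: max payoff to Row = 0
Column Z: max payoff to Row = 6
Minimum is 0, achieved by column Y.
Minimax strategy: Y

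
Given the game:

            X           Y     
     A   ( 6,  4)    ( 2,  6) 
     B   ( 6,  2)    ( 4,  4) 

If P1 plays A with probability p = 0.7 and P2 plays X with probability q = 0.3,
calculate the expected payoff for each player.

E[P1] = 3.62, E[P2] = 4.8

Work:
E[P1] = p·q·π₁(A,X) + p·(1-q)·π₁(A,Y) + (1-p)·q·π₁(B,X) + (1-p)·(1-q)·π₁(B,Y)
= 0.7·0.3·6 + 0.7·0.7·2 + 0.3·0.3·6 + 0.3·0.7·4
= 3.62

E[P2] = 4.8 (similar calculation)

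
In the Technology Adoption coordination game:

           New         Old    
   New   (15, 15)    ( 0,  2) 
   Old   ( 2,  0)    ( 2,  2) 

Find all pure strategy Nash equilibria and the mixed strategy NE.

Pure NE: (New, New) and (Old, Old); Mixed NE: p = 0.1333, q = 0.1333

Work:
Check pure NE:
(New, New): (15, 15) - no unilateral deviation beneficial
(Old, Old): (2, 2) - no unilateral deviation beneficial
Mixed NE: P1 plays New with p = 0.1333, P2 plays New with q = 0.1333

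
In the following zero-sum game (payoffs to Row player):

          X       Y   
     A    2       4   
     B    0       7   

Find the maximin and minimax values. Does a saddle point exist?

Maximin = 2, Minimax = 2, Saddle: True

Work:
Row minimums: [2, 0] → maximin = 2
Column maximums: [2, 7] → minimax = 2
Saddle point exists! Game value = 2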